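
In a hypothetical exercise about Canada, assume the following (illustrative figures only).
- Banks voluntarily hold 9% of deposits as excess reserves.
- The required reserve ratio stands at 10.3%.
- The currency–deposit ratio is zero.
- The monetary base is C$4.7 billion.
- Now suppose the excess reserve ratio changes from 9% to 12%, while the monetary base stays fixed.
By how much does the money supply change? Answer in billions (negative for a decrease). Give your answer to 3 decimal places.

-3.276 billion

Initially m₁ = 1 / (0.103 + 0.09) ≈ 5.18135, so M₁ = 5.18135 × 4.7 ≈ 24.3523 billion.
After the change m₂ = 1 / (0.103 + 0.12) ≈ 4.48430, so M₂ = 4.48430 × 4.7 ≈ 21.0762 billion.
ΔM = M₂ − M₁ = 21.0762 − 24.3523 = -3.2761 billion.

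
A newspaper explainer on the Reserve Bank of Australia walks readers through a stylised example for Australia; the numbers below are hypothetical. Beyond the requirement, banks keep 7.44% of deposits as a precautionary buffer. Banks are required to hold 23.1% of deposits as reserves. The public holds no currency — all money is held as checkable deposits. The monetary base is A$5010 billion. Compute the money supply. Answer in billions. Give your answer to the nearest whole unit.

The money multiplier is m = 1 / (rr + e) = 1 / (0.231 + 0.0744) ≈ 3.27439.
So M = m × MB = 3.27439 × 5010 = 16404.6939 billion.

A$16405 billion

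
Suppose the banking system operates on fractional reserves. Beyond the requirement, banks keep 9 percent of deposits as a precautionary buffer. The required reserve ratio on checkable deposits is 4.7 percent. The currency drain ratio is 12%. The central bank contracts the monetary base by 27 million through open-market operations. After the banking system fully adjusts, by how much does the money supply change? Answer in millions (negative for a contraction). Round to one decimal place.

The money multiplier is m = (1 + c) / (rr + e + c) = (1 + 0.12) / (0.047 + 0.09 + 0.12) ≈ 4.3580.
The sale removes 27 million of base, so ΔM = m × ΔMB = 4.3580 × (−27) = -117.666 million.

-117.7 million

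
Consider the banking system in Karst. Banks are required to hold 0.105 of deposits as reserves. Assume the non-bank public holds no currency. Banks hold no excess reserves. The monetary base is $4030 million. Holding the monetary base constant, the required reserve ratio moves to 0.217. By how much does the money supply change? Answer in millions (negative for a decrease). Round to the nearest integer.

-19810 million

Initially m₁ = 1 / (0.105) ≈ 9.52381, so M₁ = 9.52381 × 4030 = 38380.9543 million.
After the change m₂ = 1 / (0.217) ≈ 4.60829, so M₂ = 4.60829 × 4030 = 18571.4087 million.
ΔM = M₂ − M₁ = 18571.4087 − 38380.9543 = -19809.5456 million.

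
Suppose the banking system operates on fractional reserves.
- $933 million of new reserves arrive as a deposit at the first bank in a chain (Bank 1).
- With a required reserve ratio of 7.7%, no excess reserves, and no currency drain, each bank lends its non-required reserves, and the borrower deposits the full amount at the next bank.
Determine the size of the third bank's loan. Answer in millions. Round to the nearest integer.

$734 million

Each bank lends a fraction (1 − rr) = 0.9230 of the deposit it receives, so Bank 3 receives 933·0.9230^2 and lends 933·0.9230^3 ≈ 733.6463 million.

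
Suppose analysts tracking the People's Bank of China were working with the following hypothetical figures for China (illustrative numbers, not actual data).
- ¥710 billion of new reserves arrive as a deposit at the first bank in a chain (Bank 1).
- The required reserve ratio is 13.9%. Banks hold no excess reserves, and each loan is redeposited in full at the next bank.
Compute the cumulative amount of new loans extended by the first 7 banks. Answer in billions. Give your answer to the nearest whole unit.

Bank i lends (1 − rr)^i of the original deposit: Bank 1 lends 710·0.8610 = 611.3100, Bank 2 lends 710·0.8610² ≈ 526.3379, and so on.
Summing a geometric series: total = 710·[0.8610·(1 − 0.8610^7) / (1 − 0.8610)] ≈ 2855.2589 billion.

¥2855 billion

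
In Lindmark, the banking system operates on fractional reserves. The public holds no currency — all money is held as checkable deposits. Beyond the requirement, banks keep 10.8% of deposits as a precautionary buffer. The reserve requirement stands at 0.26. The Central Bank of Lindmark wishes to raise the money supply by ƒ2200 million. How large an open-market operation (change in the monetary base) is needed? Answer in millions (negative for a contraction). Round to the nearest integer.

ƒ810 million

The money multiplier is m = 1 / (rr + e) = 1 / (0.26 + 0.108) ≈ 2.71739.
ΔMB = ΔM / m = (+2200) / 2.71739 ≈ 809.6004 million.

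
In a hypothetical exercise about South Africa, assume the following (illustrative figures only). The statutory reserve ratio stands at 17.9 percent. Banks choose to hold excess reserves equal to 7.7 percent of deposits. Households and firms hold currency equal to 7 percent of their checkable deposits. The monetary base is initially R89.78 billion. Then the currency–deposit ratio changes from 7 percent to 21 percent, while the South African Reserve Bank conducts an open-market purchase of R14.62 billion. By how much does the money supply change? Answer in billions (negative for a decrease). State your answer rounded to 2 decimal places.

Before: m₁ = (1 + 0.07) / (0.179 + 0.077 + 0.07) ≈ 3.282209, MB₁ = 89.78, so M₁ = 3.282209 × 89.78 ≈ 294.6767 billion.
After: m₂ = (1 + 0.21) / (0.179 + 0.077 + 0.21) ≈ 2.596567, MB₂ = 89.78 + 14.62 = 104.4, so M₂ = 2.596567 × 104.4 ≈ 271.0816 billion.
ΔM = M₂ − M₁ = 271.0816 − 294.6767 = -23.5951 billion.

-23.60 billion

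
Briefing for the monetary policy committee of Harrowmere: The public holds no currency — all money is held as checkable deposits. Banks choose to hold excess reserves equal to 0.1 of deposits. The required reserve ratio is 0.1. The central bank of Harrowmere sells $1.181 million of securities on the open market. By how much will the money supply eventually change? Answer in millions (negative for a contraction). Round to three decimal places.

-5.905 million

The money multiplier is m = 1 / (rr + e) = 1 / (0.1 + 0.1) = 5.
The sale removes 1.181 million of base, so ΔM = m × ΔMB = 5 × (−1.181) = -5.905 million.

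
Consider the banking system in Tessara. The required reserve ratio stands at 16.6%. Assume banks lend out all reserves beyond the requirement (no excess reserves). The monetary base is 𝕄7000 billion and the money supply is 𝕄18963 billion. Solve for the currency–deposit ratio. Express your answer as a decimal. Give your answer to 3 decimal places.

Using m = M/MB = 18963/7000 = 2.709000. From m = (1 + c)/(c + rr + e), rearranging gives 1 + c = m·(c + rr + e), so c·(1 − m) = m·(rr + e) − 1.
Hence c = [m·(rr + e) − 1]/(1 − m) = [2.709000 × (0.166 + 0) − 1] / (1 − 2.709000) ≈ 0.322005.

0.322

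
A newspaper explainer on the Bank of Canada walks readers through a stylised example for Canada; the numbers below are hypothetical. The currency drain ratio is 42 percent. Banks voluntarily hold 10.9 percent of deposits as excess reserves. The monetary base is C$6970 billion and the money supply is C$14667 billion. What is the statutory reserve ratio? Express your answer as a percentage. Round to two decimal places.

Using m = M/MB = 14667/6970 ≈ 2.104304. Since m = (1 + c)/(c + rr + e), the denominator satisfies c + rr + e = (1 + c)/m = (1 + 0.42) / 2.104304 ≈ 0.674807.
With c = 0.42 and e = 0.109, the statutory reserve ratio is 0.674807 − 0.42 − 0.109 = 0.145807.

14.58%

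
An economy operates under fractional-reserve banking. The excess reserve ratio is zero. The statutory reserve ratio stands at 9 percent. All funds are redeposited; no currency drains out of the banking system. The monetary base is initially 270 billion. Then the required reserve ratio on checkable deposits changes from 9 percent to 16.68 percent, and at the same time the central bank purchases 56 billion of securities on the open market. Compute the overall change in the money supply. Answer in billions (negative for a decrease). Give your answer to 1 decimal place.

-1045.6 billion

Before: m₁ = 1 / (0.09) ≈ 11.11111, MB₁ = 270, so M₁ = 11.11111 × 270 = 2999.9997 billion.
After: m₂ = 1 / (0.1668) ≈ 5.99520, MB₂ = 270 + 56 = 326, so M₂ = 5.99520 × 326 = 1954.4352 billion.
ΔM = M₂ − M₁ = 1954.4352 − 2999.9997 = -1045.5645 billion.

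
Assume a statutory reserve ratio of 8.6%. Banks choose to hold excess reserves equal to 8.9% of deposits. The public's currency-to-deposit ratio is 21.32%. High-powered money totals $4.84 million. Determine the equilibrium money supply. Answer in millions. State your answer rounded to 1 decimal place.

The money multiplier is m = (1 + c) / (rr + e + c) = (1 + 0.2132) / (0.086 + 0.089 + 0.2132) ≈ 3.1252.
So M = m × MB = 3.1252 × 4.84 ≈ 15.126 million.

$15.1 million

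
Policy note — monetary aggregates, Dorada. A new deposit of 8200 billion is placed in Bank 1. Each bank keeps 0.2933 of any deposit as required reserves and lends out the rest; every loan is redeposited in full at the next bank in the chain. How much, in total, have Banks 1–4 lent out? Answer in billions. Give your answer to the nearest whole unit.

Bank i lends (1 − rr)^i of the original deposit: Bank 1 lends 8200·0.7067 = 5794.9400, Bank 2 lends 8200·0.7067² ≈ 4095.2841, and so on.
Summing a geometric series: total = 8200·[0.7067·(1 − 0.7067^4) / (1 − 0.7067)] ≈ 14829.6482 billion.

14830 billion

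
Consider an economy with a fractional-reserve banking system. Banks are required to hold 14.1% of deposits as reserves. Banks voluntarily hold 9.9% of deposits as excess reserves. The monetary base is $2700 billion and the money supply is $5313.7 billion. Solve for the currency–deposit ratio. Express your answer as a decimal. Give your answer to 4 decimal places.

0.5451

Using m = M/MB = 5313.7/2700 ≈ 1.968037. From m = (1 + c)/(c + rr + e), rearranging gives 1 + c = m·(c + rr + e), so c·(1 − m) = m·(rr + e) − 1.
Hence c = [m·(rr + e) − 1]/(1 − m) = [1.968037 × (0.141 + 0.099) − 1] / (1 − 1.968037) ≈ 0.545094.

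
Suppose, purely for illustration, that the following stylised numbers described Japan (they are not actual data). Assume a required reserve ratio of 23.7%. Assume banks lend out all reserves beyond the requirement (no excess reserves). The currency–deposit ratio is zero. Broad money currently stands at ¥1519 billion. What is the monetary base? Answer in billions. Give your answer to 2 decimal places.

With no currency drain and no excess reserves, the money multiplier is m = 1/rr = 1/0.237 ≈ 4.2194093.
The monetary base is MB = M / m = 1519 / 4.2194093 ≈ 360.003 billion.

¥360.00 billion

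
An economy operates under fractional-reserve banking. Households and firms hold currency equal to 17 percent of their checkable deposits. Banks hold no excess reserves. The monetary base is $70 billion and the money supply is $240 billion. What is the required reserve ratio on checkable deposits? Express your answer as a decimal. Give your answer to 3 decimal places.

Using m = M/MB = 240/70 ≈ 3.428571. Since m = (1 + c)/(c + rr + e), the denominator satisfies c + rr + e = (1 + c)/m = (1 + 0.17) / 3.428571 ≈ 0.341250.
With c = 0.17 and e = 0, the required reserve ratio on checkable deposits is 0.341250 − 0.17 − 0 = 0.17125.

0.171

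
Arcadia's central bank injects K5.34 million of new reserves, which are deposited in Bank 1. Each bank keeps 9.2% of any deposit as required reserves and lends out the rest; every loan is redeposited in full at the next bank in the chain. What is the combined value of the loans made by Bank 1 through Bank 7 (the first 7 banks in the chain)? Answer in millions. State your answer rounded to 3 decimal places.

K25.885 million

Bank i lends (1 − rr)^i of the original deposit: Bank 1 lends 5.34·0.9080 ≈ 4.8487, Bank 2 lends 5.34·0.9080² ≈ 4.4026, and so on.
Summing a geometric series: total = 5.34·[0.9080·(1 − 0.9080^7) / (1 − 0.9080)] ≈ 25.8846 million.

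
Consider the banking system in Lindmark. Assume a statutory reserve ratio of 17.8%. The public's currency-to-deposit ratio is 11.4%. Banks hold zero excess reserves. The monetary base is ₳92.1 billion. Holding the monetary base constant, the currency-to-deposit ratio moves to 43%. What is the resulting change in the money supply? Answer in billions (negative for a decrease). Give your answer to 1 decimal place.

Initially m₁ = (1 + 0.114) / (0.178 + 0.114) ≈ 3.8151, so M₁ = 3.8151 × 92.1 ≈ 351.3707 billion.
After the change m₂ = (1 + 0.43) / (0.178 + 0.43) ≈ 2.3520, so M₂ = 2.3520 × 92.1 = 216.6192 billion.
ΔM = M₂ − M₁ = 216.6192 − 351.3707 = -134.7515 billion.

-134.8 billion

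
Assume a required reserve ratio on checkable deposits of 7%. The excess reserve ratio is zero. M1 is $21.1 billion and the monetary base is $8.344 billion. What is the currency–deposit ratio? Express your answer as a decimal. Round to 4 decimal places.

Using m = M/MB = 21.1/8.344 ≈ 2.528763. From m = (1 + c)/(c + rr + e), rearranging gives 1 + c = m·(c + rr + e), so c·(1 − m) = m·(rr + e) − 1.
Hence c = [m·(rr + e) − 1]/(1 − m) = [2.528763 × (0.07 + 0) − 1] / (1 − 2.528763) ≈ 0.538335.

0.5383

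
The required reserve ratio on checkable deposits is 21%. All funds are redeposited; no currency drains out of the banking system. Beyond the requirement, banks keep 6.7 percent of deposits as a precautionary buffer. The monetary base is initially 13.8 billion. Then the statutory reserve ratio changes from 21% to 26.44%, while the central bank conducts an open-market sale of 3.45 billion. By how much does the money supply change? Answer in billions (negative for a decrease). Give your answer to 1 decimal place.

Before: m₁ = 1 / (0.21 + 0.067) ≈ 3.6101, MB₁ = 13.8, so M₁ = 3.6101 × 13.8 ≈ 49.8194 billion.
After: m₂ = 1 / (0.2644 + 0.067) ≈ 3.0175, MB₂ = 13.8 − 3.45 = 10.35, so M₂ = 3.0175 × 10.35 ≈ 31.2311 billion.
ΔM = M₂ − M₁ = 31.2311 − 49.8194 = -18.5883 billion.

-18.6 billion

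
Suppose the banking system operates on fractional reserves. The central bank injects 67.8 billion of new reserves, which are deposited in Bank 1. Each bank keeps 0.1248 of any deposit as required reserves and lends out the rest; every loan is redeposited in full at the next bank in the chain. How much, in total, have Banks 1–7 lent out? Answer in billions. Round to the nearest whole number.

Bank i lends (1 − rr)^i of the original deposit: Bank 1 lends 67.8·0.8752 ≈ 59.3386, Bank 2 lends 67.8·0.8752² ≈ 51.9331, and so on.
Summing a geometric series: total = 67.8·[0.8752·(1 − 0.8752^7) / (1 − 0.8752)] ≈ 288.4555 billion.

288 billion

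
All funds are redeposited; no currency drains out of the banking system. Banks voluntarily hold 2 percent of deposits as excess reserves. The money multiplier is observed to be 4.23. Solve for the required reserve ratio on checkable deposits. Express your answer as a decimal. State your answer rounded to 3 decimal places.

Using m = 4.23. Since m = (1 + c)/(c + rr + e), the denominator satisfies c + rr + e = (1 + c)/m = (1 + 0) / 4.23 ≈ 0.236407.
With c = 0 and e = 0.02, the required reserve ratio on checkable deposits is 0.236407 − 0 − 0.02 = 0.216407.

0.216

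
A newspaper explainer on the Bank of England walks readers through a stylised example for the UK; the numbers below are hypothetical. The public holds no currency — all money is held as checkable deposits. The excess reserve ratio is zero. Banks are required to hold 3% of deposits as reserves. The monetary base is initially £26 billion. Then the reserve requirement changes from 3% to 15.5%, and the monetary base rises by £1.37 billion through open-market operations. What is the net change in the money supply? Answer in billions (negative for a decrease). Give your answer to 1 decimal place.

-690.1 billion

Before: m₁ = 1 / (0.03) ≈ 33.3333, MB₁ = 26, so M₁ = 33.3333 × 26 = 866.6658 billion.
After: m₂ = 1 / (0.155) ≈ 6.4516, MB₂ = 26 + 1.37 = 27.37, so M₂ = 6.4516 × 27.37 ≈ 176.5803 billion.
ΔM = M₂ − M₁ = 176.5803 − 866.6658 = -690.0855 billion.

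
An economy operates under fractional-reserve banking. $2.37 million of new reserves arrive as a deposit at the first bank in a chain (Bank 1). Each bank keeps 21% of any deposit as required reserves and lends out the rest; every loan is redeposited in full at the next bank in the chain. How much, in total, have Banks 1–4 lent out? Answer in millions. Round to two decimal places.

Bank i lends (1 − rr)^i of the original deposit: Bank 1 lends 2.37·0.7900 = 1.8723, Bank 2 lends 2.37·0.7900² ≈ 1.4791, and so on.
Summing a geometric series: total = 2.37·[0.7900·(1 − 0.7900^4) / (1 − 0.7900)] ≈ 5.4430 million.

$5.44 million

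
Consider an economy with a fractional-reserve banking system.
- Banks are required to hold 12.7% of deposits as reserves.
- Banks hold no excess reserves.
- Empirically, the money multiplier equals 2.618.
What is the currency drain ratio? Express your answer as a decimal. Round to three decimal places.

0.413

Using m = 2.618. From m = (1 + c)/(c + rr + e), rearranging gives 1 + c = m·(c + rr + e), so c·(1 − m) = m·(rr + e) − 1.
Hence c = [m·(rr + e) − 1]/(1 − m) = [2.618 × (0.127 + 0) − 1] / (1 − 2.618) ≈ 0.412555.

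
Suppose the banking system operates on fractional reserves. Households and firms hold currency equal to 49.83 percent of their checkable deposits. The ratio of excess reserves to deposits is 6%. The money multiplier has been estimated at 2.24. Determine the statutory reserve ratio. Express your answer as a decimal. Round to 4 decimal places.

Using m = 2.24. Since m = (1 + c)/(c + rr + e), the denominator satisfies c + rr + e = (1 + c)/m = (1 + 0.4983) / 2.24 ≈ 0.668884.
With c = 0.4983 and e = 0.06, the statutory reserve ratio is 0.668884 − 0.4983 − 0.06 = 0.110584.

0.1106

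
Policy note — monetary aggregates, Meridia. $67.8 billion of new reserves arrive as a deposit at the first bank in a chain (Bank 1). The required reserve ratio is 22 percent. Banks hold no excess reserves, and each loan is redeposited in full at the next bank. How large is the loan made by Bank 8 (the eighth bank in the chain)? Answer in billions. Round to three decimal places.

$9.289 billion

Each bank lends a fraction (1 − rr) = 0.7800 of the deposit it receives, so Bank 8 receives 67.8·0.7800^7 and lends 67.8·0.7800^8 ≈ 9.2894 billion.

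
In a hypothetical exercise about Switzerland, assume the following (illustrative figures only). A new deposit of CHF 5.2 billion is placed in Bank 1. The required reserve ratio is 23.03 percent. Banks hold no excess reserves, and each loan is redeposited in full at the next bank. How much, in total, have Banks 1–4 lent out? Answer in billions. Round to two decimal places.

CHF 11.28 billion

Bank i lends (1 − rr)^i of the original deposit: Bank 1 lends 5.2·0.7697 ≈ 4.0024, Bank 2 lends 5.2·0.7697² ≈ 3.0807, and so on.
Summing a geometric series: total = 5.2·[0.7697·(1 − 0.7697^4) / (1 − 0.7697)] ≈ 11.2794 billion.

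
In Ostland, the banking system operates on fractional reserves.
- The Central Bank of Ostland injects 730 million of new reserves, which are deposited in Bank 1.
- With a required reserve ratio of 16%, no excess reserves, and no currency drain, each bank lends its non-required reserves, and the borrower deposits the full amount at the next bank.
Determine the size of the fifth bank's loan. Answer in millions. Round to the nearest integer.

305 million

Each bank lends a fraction (1 − rr) = 0.8400 of the deposit it receives, so Bank 5 receives 730·0.8400^4 and lends 730·0.8400^5 ≈ 305.2947 million.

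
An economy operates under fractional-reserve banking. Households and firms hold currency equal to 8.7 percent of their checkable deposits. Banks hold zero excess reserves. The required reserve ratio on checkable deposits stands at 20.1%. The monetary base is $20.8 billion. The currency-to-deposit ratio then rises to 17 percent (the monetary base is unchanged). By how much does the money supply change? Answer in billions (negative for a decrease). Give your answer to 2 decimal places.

Initially m₁ = (1 + 0.087) / (0.201 + 0.087) ≈ 3.77431, so M₁ = 3.77431 × 20.8 ≈ 78.5056 billion.
After the change m₂ = (1 + 0.17) / (0.201 + 0.17) ≈ 3.15364, so M₂ = 3.15364 × 20.8 ≈ 65.5957 billion.
ΔM = M₂ − M₁ = 65.5957 − 78.5056 = -12.9099 billion.

-12.91 billion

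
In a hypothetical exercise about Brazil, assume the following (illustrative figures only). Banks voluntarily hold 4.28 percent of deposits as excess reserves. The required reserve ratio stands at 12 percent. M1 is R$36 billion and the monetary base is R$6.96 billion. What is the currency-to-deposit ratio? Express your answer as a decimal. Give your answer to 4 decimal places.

Using m = M/MB = 36/6.96 ≈ 5.172414. From m = (1 + c)/(c + rr + e), rearranging gives 1 + c = m·(c + rr + e), so c·(1 − m) = m·(rr + e) − 1.
Hence c = [m·(rr + e) − 1]/(1 − m) = [5.172414 × (0.12 + 0.0428) − 1] / (1 − 5.172414) ≈ 0.037851.

0.0379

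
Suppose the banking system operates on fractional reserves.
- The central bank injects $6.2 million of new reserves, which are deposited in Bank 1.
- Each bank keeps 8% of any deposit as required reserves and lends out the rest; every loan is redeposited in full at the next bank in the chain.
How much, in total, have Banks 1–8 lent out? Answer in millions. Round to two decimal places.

$34.71 million

Bank i lends (1 − rr)^i of the original deposit: Bank 1 lends 6.2·0.9200 = 5.7040, Bank 2 lends 6.2·0.9200² ≈ 5.2477, and so on.
Summing a geometric series: total = 6.2·[0.9200·(1 − 0.9200^8) / (1 − 0.9200)] ≈ 34.7075 million.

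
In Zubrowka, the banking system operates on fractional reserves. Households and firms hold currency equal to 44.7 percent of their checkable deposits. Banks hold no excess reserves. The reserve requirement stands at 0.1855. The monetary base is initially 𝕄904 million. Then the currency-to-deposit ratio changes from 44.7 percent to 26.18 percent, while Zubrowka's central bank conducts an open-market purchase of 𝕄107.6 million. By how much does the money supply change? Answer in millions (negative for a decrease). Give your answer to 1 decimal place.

Before: m₁ = (1 + 0.447) / (0.1855 + 0.447) ≈ 2.287747, MB₁ = 904, so M₁ = 2.287747 × 904 ≈ 2068.1233 million.
After: m₂ = (1 + 0.2618) / (0.1855 + 0.2618) ≈ 2.820926, MB₂ = 904 + 107.6 = 1011.6, so M₂ = 2.820926 × 1011.6 ≈ 2853.6487 million.
ΔM = M₂ − M₁ = 2853.6487 − 2068.1233 = 785.5254 million.

𝕄785.5 million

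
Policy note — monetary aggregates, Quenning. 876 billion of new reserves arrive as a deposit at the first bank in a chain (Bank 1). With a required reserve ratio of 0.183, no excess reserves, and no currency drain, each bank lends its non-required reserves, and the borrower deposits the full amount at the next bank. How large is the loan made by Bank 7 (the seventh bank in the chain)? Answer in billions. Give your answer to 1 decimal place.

Each bank lends a fraction (1 − rr) = 0.8170 of the deposit it receives, so Bank 7 receives 876·0.8170^6 and lends 876·0.8170^7 ≈ 212.8426 billion.

212.8 billion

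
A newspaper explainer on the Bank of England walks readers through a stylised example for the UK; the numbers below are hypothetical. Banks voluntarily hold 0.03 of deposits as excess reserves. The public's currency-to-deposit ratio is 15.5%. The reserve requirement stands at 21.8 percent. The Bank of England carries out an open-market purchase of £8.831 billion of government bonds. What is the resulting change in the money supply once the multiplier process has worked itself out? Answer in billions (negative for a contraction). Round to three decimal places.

£25.310 billion

The money multiplier is m = (1 + c) / (rr + e + c) = (1 + 0.155) / (0.218 + 0.03 + 0.155) ≈ 2.86600.
The purchase adds 8.831 billion of base, so ΔM = m × ΔMB = 2.86600 × (+8.831) ≈ 25.3096 billion.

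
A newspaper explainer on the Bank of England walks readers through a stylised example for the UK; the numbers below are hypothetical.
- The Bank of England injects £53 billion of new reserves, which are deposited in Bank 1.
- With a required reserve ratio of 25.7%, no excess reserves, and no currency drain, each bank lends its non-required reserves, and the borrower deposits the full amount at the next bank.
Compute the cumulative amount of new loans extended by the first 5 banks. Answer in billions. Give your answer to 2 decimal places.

£118.53 billion

Bank i lends (1 − rr)^i of the original deposit: Bank 1 lends 53·0.7430 = 39.3790, Bank 2 lends 53·0.7430² ≈ 29.2586, and so on.
Summing a geometric series: total = 53·[0.7430·(1 − 0.7430^5) / (1 − 0.7430)] ≈ 118.5300 billion.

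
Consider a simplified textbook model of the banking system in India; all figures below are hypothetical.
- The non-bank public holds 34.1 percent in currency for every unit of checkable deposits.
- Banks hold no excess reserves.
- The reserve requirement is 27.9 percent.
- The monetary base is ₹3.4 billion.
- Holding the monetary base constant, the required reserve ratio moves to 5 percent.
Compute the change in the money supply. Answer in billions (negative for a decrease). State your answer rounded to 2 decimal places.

Initially m₁ = (1 + 0.341) / (0.279 + 0.341) ≈ 2.1629, so M₁ = 2.1629 × 3.4 ≈ 7.3539 billion.
After the change m₂ = (1 + 0.341) / (0.05 + 0.341) ≈ 3.4297, so M₂ = 3.4297 × 3.4 ≈ 11.661 billion.
ΔM = M₂ − M₁ = 11.661 − 7.3539 = 4.3071 billion.

₹4.31 billion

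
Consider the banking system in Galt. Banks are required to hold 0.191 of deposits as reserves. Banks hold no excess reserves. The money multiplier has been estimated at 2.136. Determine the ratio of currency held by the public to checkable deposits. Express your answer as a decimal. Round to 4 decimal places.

Using m = 2.136. From m = (1 + c)/(c + rr + e), rearranging gives 1 + c = m·(c + rr + e), so c·(1 − m) = m·(rr + e) − 1.
Hence c = [m·(rr + e) − 1]/(1 − m) = [2.136 × (0.191 + 0) − 1] / (1 − 2.136) ≈ 0.521148.

0.5211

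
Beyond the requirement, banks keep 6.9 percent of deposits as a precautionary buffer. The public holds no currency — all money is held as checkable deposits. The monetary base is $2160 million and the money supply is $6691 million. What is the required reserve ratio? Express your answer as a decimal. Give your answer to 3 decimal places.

Using m = M/MB = 6691/2160 ≈ 3.097685. Since m = (1 + c)/(c + rr + e), the denominator satisfies c + rr + e = (1 + c)/m = (1 + 0) / 3.097685 ≈ 0.322822.
With c = 0 and e = 0.069, the required reserve ratio is 0.322822 − 0 − 0.069 = 0.253822.

0.254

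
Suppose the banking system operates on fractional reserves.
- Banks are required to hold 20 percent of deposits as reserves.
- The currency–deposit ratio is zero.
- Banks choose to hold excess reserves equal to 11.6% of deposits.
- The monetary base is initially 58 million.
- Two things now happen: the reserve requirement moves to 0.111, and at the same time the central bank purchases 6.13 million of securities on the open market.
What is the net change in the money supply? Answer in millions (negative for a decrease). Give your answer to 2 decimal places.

Before: m₁ = 1 / (0.2 + 0.116) ≈ 3.16456, MB₁ = 58, so M₁ = 3.16456 × 58 ≈ 183.5445 million.
After: m₂ = 1 / (0.111 + 0.116) ≈ 4.40529, MB₂ = 58 + 6.13 = 64.13, so M₂ = 4.40529 × 64.13 ≈ 282.5112 million.
ΔM = M₂ − M₁ = 282.5112 − 183.5445 = 98.9667 million.

98.97 million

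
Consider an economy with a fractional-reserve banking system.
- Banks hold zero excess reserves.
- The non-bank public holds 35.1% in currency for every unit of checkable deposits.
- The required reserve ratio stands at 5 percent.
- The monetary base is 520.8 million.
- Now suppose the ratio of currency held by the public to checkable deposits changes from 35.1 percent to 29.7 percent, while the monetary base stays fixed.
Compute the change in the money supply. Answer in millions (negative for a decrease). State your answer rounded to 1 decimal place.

Initially m₁ = (1 + 0.351) / (0.05 + 0.351) ≈ 3.36908, so M₁ = 3.36908 × 520.8 ≈ 1754.6169 million.
After the change m₂ = (1 + 0.297) / (0.05 + 0.297) ≈ 3.73775, so M₂ = 3.73775 × 520.8 = 1946.6202 million.
ΔM = M₂ − M₁ = 1946.6202 − 1754.6169 = 192.0033 million.

192.0 million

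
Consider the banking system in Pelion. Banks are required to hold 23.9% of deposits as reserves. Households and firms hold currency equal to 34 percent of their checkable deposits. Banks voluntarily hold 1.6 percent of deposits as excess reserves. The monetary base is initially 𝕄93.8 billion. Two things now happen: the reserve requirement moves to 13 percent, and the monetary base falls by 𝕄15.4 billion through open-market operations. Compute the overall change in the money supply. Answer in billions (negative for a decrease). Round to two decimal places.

𝕄4.92 billion

Before: m₁ = (1 + 0.34) / (0.239 + 0.016 + 0.34) ≈ 2.25210, MB₁ = 93.8, so M₁ = 2.25210 × 93.8 ≈ 211.247 billion.
After: m₂ = (1 + 0.34) / (0.13 + 0.016 + 0.34) ≈ 2.75720, MB₂ = 93.8 − 15.4 = 78.4, so M₂ = 2.75720 × 78.4 ≈ 216.1645 billion.
ΔM = M₂ − M₁ = 216.1645 − 211.247 = 4.9175 billion.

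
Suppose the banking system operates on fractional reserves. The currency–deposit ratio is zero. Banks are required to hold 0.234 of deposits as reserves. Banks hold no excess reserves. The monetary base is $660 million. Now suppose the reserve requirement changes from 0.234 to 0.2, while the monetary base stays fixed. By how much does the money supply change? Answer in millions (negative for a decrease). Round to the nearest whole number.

$479 million

Initially m₁ = 1 / (0.234) ≈ 4.2735, so M₁ = 4.2735 × 660 = 2820.51 million.
After the change m₂ = 1 / (0.2) = 5, so M₂ = 5 × 660 = 3300 million.
ΔM = M₂ − M₁ = 3300 − 2820.51 = 479.49 million.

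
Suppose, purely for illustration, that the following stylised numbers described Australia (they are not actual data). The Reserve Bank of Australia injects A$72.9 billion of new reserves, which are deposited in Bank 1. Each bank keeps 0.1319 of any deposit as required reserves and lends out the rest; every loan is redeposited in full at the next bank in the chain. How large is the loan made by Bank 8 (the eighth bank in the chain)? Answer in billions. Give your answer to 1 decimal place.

A$23.5 billion

Each bank lends a fraction (1 − rr) = 0.8681 of the deposit it receives, so Bank 8 receives 72.9·0.8681^7 and lends 72.9·0.8681^8 ≈ 23.5118 billion.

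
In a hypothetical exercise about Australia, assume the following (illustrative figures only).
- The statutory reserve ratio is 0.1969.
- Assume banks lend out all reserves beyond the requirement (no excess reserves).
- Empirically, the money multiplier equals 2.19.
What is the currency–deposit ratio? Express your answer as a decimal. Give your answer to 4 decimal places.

Using m = 2.19. From m = (1 + c)/(c + rr + e), rearranging gives 1 + c = m·(c + rr + e), so c·(1 − m) = m·(rr + e) − 1.
Hence c = [m·(rr + e) − 1]/(1 − m) = [2.19 × (0.1969 + 0) − 1] / (1 − 2.19) ≈ 0.477974.

0.4780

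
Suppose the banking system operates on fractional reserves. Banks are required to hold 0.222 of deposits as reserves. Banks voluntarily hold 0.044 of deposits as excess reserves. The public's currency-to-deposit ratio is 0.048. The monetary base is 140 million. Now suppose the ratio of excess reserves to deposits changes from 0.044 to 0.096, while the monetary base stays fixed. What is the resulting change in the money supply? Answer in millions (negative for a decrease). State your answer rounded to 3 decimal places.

Initially m₁ = (1 + 0.048) / (0.222 + 0.044 + 0.048) ≈ 3.3375796, so M₁ = 3.3375796 × 140 ≈ 467.2611 million.
After the change m₂ = (1 + 0.048) / (0.222 + 0.096 + 0.048) ≈ 2.8633880, so M₂ = 2.8633880 × 140 ≈ 400.8743 million.
ΔM = M₂ − M₁ = 400.8743 − 467.2611 = -66.3868 million.

-66.387 million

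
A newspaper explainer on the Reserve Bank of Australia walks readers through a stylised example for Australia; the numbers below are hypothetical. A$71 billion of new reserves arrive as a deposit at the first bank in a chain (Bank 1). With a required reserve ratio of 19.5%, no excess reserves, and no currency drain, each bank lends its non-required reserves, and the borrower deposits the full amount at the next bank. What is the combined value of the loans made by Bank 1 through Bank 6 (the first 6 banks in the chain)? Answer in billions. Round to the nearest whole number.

A$213 billion

Bank i lends (1 − rr)^i of the original deposit: Bank 1 lends 71·0.8050 = 57.1550, Bank 2 lends 71·0.8050² ≈ 46.0098, and so on.
Summing a geometric series: total = 71·[0.8050·(1 − 0.8050^6) / (1 − 0.8050)] ≈ 213.3408 billion.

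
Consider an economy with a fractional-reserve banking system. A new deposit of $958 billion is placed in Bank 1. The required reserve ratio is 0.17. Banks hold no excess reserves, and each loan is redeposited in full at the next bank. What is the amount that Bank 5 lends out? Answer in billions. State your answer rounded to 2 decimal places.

$377.36 billion

Each bank lends a fraction (1 − rr) = 0.8300 of the deposit it receives, so Bank 5 receives 958·0.8300^4 and lends 958·0.8300^5 ≈ 377.3601 billion.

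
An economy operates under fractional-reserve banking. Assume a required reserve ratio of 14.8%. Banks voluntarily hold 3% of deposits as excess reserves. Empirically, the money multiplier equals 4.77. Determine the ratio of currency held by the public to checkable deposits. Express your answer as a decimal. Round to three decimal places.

0.040

Using m = 4.77. From m = (1 + c)/(c + rr + e), rearranging gives 1 + c = m·(c + rr + e), so c·(1 − m) = m·(rr + e) − 1.
Hence c = [m·(rr + e) − 1]/(1 − m) = [4.77 × (0.148 + 0.03) − 1] / (1 − 4.77) ≈ 0.040037.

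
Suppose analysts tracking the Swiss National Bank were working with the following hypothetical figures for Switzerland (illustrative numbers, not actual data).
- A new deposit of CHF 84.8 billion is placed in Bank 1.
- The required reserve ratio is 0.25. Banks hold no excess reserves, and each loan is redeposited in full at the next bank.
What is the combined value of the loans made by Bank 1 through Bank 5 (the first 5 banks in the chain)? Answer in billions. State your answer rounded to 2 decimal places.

CHF 194.03 billion

Bank i lends (1 − rr)^i of the original deposit: Bank 1 lends 84.8·0.7500 = 63.6000, Bank 2 lends 84.8·0.7500² = 47.7000, and so on.
Summing a geometric series: total = 84.8·[0.7500·(1 − 0.7500^5) / (1 − 0.7500)] ≈ 194.0297 billion.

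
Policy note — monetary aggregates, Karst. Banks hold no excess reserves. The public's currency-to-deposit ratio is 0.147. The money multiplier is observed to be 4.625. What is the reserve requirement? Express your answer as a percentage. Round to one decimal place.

10.1%

Using m = 4.625. Since m = (1 + c)/(c + rr + e), the denominator satisfies c + rr + e = (1 + c)/m = (1 + 0.147) / 4.625 = 0.248000.
With c = 0.147 and e = 0, the reserve requirement is 0.248000 − 0.147 − 0 = 0.101.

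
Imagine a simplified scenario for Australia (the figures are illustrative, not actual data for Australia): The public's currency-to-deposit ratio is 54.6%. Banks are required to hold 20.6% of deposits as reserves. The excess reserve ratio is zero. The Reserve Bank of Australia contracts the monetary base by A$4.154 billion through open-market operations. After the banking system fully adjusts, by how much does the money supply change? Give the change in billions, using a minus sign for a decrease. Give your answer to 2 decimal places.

The money multiplier is m = (1 + c) / (rr + c) = (1 + 0.546) / (0.206 + 0.546) ≈ 2.0559.
The sale removes 4.154 billion of base, so ΔM = m × ΔMB = 2.0559 × (−4.154) ≈ -8.5402 billion.

-8.54 billion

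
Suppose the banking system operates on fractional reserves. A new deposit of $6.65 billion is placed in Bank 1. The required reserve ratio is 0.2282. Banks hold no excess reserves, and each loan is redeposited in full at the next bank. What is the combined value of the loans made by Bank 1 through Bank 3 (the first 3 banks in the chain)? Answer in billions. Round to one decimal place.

$12.2 billion

Bank i lends (1 − rr)^i of the original deposit: Bank 1 lends 6.65·0.7718 ≈ 5.1325, Bank 2 lends 6.65·0.7718² ≈ 3.9612, and so on.
Summing a geometric series: total = 6.65·[0.7718·(1 − 0.7718^3) / (1 − 0.7718)] ≈ 12.1510 billion.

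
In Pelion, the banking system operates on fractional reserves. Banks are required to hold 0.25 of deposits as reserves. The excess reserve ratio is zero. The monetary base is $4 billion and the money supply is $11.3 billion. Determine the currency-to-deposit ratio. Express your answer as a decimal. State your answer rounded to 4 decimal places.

Using m = M/MB = 11.3/4 = 2.825000. From m = (1 + c)/(c + rr + e), rearranging gives 1 + c = m·(c + rr + e), so c·(1 − m) = m·(rr + e) − 1.
Hence c = [m·(rr + e) − 1]/(1 − m) = [2.825000 × (0.25 + 0) − 1] / (1 − 2.825000) ≈ 0.160959.

0.1610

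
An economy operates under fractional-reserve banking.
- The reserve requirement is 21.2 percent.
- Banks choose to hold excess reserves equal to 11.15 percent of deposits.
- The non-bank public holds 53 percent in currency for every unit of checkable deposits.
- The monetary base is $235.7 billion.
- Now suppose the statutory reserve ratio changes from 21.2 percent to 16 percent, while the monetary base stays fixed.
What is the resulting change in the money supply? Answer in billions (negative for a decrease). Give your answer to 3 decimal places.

$27.412 billion

Initially m₁ = (1 + 0.53) / (0.212 + 0.1115 + 0.53) ≈ 1.7926186, so M₁ = 1.7926186 × 235.7 ≈ 422.5202 billion.
After the change m₂ = (1 + 0.53) / (0.16 + 0.1115 + 0.53) ≈ 1.9089208, so M₂ = 1.9089208 × 235.7 ≈ 449.9326 billion.
ΔM = M₂ − M₁ = 449.9326 − 422.5202 = 27.4124 billion.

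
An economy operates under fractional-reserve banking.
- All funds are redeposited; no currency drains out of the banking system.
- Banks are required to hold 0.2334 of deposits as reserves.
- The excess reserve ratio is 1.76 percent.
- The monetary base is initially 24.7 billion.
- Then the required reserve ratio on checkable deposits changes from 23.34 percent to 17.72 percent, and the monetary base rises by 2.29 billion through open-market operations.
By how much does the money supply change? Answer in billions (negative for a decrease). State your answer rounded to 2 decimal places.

Before: m₁ = 1 / (0.2334 + 0.0176) ≈ 3.98406, MB₁ = 24.7, so M₁ = 3.98406 × 24.7 ≈ 98.4063 billion.
After: m₂ = 1 / (0.1772 + 0.0176) ≈ 5.13347, MB₂ = 24.7 + 2.29 = 26.99, so M₂ = 5.13347 × 26.99 ≈ 138.5524 billion.
ΔM = M₂ − M₁ = 138.5524 − 98.4063 = 40.1461 billion.

40.15 billion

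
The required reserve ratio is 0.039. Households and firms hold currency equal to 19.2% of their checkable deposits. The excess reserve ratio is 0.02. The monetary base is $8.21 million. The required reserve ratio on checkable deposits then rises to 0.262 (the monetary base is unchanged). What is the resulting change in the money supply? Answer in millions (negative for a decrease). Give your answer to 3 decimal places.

-18.343 million

Initially m₁ = (1 + 0.192) / (0.039 + 0.02 + 0.192) ≈ 4.74900, so M₁ = 4.74900 × 8.21 ≈ 38.9893 million.
After the change m₂ = (1 + 0.192) / (0.262 + 0.02 + 0.192) ≈ 2.51477, so M₂ = 2.51477 × 8.21 ≈ 20.6463 million.
ΔM = M₂ − M₁ = 20.6463 − 38.9893 = -18.343 million.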